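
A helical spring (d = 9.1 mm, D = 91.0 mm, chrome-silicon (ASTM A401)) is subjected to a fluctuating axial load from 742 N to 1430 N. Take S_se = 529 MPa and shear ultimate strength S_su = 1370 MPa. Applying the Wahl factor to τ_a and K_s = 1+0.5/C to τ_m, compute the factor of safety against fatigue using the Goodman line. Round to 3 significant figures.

C = D/d = 91.0/9.1 = 10.0000; K_W = (4C−1)/(4C−4)+0.615/C = 1.1448; K_s = 1+0.5/C = 1.0500
F_a = (F_max−F_min)/2 = 344 N; F_m = (F_max+F_min)/2 = 1086 N
τ_a = K_W·8F_aD/(πd³) = 1.1448 × 105.78 = 121.1 MPa
τ_m = K_s·8F_mD/(πd³) = 1.0500 × 333.95 = 350.65 MPa
Goodman: 1/n_f = τ_a/S_se + τ_m/S_su = 121.1/529 + 350.65/1370 = 0.22893 + 0.25595 = 0.48488
n_f = 1/0.48488 = 2.062

2.06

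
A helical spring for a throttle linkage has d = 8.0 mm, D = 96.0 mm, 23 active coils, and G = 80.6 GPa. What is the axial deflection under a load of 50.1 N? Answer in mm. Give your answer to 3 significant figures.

24.7 mm

k = Gd⁴/(8D³N_a) = (80.6×10³)(8.0⁴)/(8·96.0³·23) = 2.028 N/mm
δ = F/k = 50.1 / 2.028 = 24.704 mm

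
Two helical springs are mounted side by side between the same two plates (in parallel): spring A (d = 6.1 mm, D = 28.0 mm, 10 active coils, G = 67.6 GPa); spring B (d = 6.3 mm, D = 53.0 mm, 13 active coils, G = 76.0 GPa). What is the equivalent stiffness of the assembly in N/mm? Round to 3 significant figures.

k_A = Gd⁴/(8D³N_a) = (67.6×10³)(6.1⁴)/(8·28.0³·10) = 53.297 N/mm
k_B = Gd⁴/(8D³N_a) = (76.0×10³)(6.3⁴)/(8·53.0³·13) = 7.7324 N/mm
Parallel: k_eq = 53.297 + 7.7324 = 61.029 N/mm

61.0 N/mm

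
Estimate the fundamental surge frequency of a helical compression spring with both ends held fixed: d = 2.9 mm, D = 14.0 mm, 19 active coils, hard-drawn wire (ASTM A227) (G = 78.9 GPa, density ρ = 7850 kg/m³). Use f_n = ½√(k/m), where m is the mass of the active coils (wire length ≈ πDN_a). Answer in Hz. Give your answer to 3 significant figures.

278 Hz

k = Gd⁴/(8D³N_a) = (78.9×10³)(2.9⁴)/(8·14.0³·19) = 13.38 N/mm = 13380 N/m
Wire length L = πDN_a = π·14.0·19 = 835.66 mm
m = ρ·(πd²/4)·L = 7850 × 6.6052×10⁻⁶ m² × 0.83566 m = 0.04333 kg
f_n = ½√(k/m) = 0.5·√(13380/0.04333) = 0.5·√(3.0878e+05) = 277.84 Hz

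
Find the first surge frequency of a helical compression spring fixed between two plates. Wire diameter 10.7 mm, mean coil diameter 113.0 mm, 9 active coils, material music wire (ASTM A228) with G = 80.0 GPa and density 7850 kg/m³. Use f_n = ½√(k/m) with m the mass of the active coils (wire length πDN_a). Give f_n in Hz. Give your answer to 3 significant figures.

k = Gd⁴/(8D³N_a) = (80.0×10³)(10.7⁴)/(8·113.0³·9) = 10.094 N/mm = 10094 N/m
Wire length L = πDN_a = π·113.0·9 = 3195 mm
m = ρ·(πd²/4)·L = 7850 × 89.92×10⁻⁶ m² × 3.195 m = 2.2553 kg
f_n = ½√(k/m) = 0.5·√(10094/2.2553) = 0.5·√(4475.7) = 33.45 Hz

33.5 Hz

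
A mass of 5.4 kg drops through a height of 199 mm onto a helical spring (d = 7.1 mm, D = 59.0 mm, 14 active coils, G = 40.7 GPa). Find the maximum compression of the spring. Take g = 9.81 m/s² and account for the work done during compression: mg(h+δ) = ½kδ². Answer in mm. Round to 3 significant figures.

k = Gd⁴/(8D³N_a) = (40.7×10³)(7.1⁴)/(8·59.0³·14) = 4.4963 N/mm
W = mg = 5.4 × 9.81 = 52.974 N
½kδ² − Wδ − Wh = 0 → δ = (W + √(W² + 2kWh))/k
δ = (52.974 + √(2806.2 + 94798.1))/4.4963 = (52.974 + 312.42)/4.4963 = 81.265 mm

81.3 mm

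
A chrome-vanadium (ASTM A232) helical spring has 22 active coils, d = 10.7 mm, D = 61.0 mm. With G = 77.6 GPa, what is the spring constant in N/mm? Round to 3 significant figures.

25.5 N/mm

k = Gd⁴/(8D³N_a) = (77.6×10³ × 10.7⁴) / (8 × 61.0³ × 22)
  = 1.01718e+09 / 3.99487e+07 = 25.462 N/mm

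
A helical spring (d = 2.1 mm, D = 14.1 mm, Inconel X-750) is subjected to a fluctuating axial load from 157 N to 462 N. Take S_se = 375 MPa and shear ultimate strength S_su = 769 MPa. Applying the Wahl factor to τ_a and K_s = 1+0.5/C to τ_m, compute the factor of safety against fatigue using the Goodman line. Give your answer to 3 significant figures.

0.277

C = D/d = 14.1/2.1 = 6.7143; K_W = (4C−1)/(4C−4)+0.615/C = 1.2228; K_s = 1+0.5/C = 1.0745
F_a = (F_max−F_min)/2 = 152.5 N; F_m = (F_max+F_min)/2 = 309.5 N
τ_a = K_W·8F_aD/(πd³) = 1.2228 × 591.25 = 723.01 MPa
τ_m = K_s·8F_mD/(πd³) = 1.0745 × 1199.9 = 1289.3 MPa
Goodman: 1/n_f = τ_a/S_se + τ_m/S_su = 723.01/375 + 1289.3/769 = 1.92802 + 1.67660 = 3.6046
n_f = 1/3.6046 = 0.2774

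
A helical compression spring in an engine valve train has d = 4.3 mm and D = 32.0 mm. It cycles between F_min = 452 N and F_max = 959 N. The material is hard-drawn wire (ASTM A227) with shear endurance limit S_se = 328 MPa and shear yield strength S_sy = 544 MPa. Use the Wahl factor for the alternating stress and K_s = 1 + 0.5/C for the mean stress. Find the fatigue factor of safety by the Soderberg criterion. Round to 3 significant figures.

C = D/d = 32.0/4.3 = 7.4419; K_W = (4C−1)/(4C−4)+0.615/C = 1.1991; K_s = 1+0.5/C = 1.0672
F_a = (F_max−F_min)/2 = 253.5 N; F_m = (F_max+F_min)/2 = 705.5 N
τ_a = K_W·8F_aD/(πd³) = 1.1991 × 259.81 = 311.53 MPa
τ_m = K_s·8F_mD/(πd³) = 1.0672 × 723.07 = 771.65 MPa
Soderberg: 1/n_f = τ_a/S_se + τ_m/S_sy = 311.53/328 + 771.65/544 = 0.94980 + 1.41848 = 2.3683
n_f = 1/2.3683 = 0.4222

0.422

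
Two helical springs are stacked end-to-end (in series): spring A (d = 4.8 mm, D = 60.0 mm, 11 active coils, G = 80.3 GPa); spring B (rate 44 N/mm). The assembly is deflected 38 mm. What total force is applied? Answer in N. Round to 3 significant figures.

k_A = Gd⁴/(8D³N_a) = (80.3×10³)(4.8⁴)/(8·60.0³·11) = 2.2426 N/mm
Series: 1/k_eq = 1/2.2426 + 1/44 = 0.46865; k_eq = 2.1338 N/mm
F = k_eq·δ = 2.1338·38 = 81.085 N

81.1 N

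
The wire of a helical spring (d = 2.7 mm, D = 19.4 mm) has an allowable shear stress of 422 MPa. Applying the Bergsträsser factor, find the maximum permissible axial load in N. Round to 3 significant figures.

141 N

C = D/d = 19.4/2.7 = 7.1852
K_B = (4C+2)/(4C−3) = 30.741/25.741 = 1.1942
τ_max = K·8FD/(πd³) → F_max = τ_allow·πd³/(8DK)
F_max = 422·π·2.7³/(8·19.4·1.1942) = 26095/185.35 = 140.79 N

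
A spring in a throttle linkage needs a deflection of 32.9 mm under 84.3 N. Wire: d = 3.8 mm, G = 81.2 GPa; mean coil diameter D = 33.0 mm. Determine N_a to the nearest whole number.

23

Required rate k = F/δ = 84.3/32.9 = 2.5623 N/mm
N_a = Gd⁴/(8D³k) = (81.2×10³ × 3.8⁴)/(8 × 33.0³ × 2.5623)
    = 1.69313e+07 / 736654 = 22.98 → 23 coils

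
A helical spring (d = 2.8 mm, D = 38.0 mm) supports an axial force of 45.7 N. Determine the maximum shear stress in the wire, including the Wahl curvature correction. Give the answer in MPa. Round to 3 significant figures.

223 MPa

Spring index C = D/d = 38.0/2.8 = 13.5714
K_W = (4C−1)/(4C−4) + 0.615/C = 53.286/50.286 + 0.0453 = 1.1050
τ₀ = 8FD/(πd³) = 8·45.7·38.0/(π·2.8³) = 13892.8/68.964 = 201.45 MPa
τ_max = K·τ₀ = 1.1050 × 201.45 = 222.6 MPa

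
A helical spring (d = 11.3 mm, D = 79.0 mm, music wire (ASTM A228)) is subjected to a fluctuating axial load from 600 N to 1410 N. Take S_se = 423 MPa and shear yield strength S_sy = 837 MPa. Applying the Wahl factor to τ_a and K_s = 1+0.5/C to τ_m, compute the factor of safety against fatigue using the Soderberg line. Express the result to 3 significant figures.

2.93

C = D/d = 79.0/11.3 = 6.9912; K_W = (4C−1)/(4C−4)+0.615/C = 1.2132; K_s = 1+0.5/C = 1.0715
F_a = (F_max−F_min)/2 = 405 N; F_m = (F_max+F_min)/2 = 1005 N
τ_a = K_W·8F_aD/(πd³) = 1.2132 × 56.466 = 68.502 MPa
τ_m = K_s·8F_mD/(πd³) = 1.0715 × 140.12 = 150.14 MPa
Soderberg: 1/n_f = τ_a/S_se + τ_m/S_sy = 68.502/423 + 150.14/837 = 0.16194 + 0.17938 = 0.34132
n_f = 1/0.34132 = 2.93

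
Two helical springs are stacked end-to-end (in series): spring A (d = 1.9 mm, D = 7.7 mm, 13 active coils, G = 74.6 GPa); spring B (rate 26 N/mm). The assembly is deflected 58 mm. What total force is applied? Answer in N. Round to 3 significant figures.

k_A = Gd⁴/(8D³N_a) = (74.6×10³)(1.9⁴)/(8·7.7³·13) = 20.476 N/mm
Series: 1/k_eq = 1/20.476 + 1/26 = 0.087299; k_eq = 11.455 N/mm
F = k_eq·δ = 11.455·58 = 664.38 N

664 N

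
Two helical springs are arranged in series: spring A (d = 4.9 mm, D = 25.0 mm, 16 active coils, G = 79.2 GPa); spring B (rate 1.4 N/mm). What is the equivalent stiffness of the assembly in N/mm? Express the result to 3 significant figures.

1.32 N/mm

k_A = Gd⁴/(8D³N_a) = (79.2×10³)(4.9⁴)/(8·25.0³·16) = 22.829 N/mm
Series: 1/k_eq = 1/22.829 + 1/1.4 = 0.75809; k_eq = 1.3191 N/mm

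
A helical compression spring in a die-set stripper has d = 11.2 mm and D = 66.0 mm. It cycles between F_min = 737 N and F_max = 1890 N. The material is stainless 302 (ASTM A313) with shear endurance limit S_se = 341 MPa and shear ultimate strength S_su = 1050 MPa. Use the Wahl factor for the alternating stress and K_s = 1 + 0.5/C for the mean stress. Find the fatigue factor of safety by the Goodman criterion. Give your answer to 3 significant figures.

2.40

C = D/d = 66.0/11.2 = 5.8929; K_W = (4C−1)/(4C−4)+0.615/C = 1.2576; K_s = 1+0.5/C = 1.0848
F_a = (F_max−F_min)/2 = 576.5 N; F_m = (F_max+F_min)/2 = 1313.5 N
τ_a = K_W·8F_aD/(πd³) = 1.2576 × 68.965 = 86.734 MPa
τ_m = K_s·8F_mD/(πd³) = 1.0848 × 157.13 = 170.46 MPa
Goodman: 1/n_f = τ_a/S_se + τ_m/S_su = 86.734/341 + 170.46/1050 = 0.25435 + 0.16235 = 0.4167
n_f = 1/0.4167 = 2.4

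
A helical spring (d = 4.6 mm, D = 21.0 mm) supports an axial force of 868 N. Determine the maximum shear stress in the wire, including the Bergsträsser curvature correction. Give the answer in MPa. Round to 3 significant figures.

633 MPa

Spring index C = D/d = 21.0/4.6 = 4.5652
K_B = (4C+2)/(4C−3) = 20.261/15.261 = 1.3276
τ₀ = 8FD/(πd³) = 8·868·21.0/(π·4.6³) = 145824/305.79 = 476.88 MPa
τ_max = K·τ₀ = 1.3276 × 476.88 = 633.12 MPa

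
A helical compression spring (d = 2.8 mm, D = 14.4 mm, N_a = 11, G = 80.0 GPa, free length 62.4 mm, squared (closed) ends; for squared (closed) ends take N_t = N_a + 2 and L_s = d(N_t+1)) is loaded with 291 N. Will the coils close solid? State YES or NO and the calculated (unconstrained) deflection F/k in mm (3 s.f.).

NO, δ = 15.6 mm

k = Gd⁴/(8D³N_a) = (80.0×10³)(2.8⁴)/(8·14.4³·11) = 18.713 N/mm
N_t = 13; L_s = 2.8·14 = 39.2 mm; δ_solid = L₀ − L_s = 62.4 − 39.2 = 23.2 mm
δ = F/k = 291/18.713 = 15.55 mm
δ < δ_solid → spring does not go solid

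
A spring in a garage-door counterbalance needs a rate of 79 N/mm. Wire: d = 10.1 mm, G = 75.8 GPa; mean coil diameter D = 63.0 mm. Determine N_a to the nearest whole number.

N_a = Gd⁴/(8D³k) = (75.8×10³ × 10.1⁴)/(8 × 63.0³ × 79)
    = 7.88778e+08 / 1.5803e+08 = 4.991 → 5 coils

5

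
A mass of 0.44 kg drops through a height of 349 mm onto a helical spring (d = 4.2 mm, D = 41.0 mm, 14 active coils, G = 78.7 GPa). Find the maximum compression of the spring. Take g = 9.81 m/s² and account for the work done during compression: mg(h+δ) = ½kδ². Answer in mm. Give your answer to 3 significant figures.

32.2 mm

k = Gd⁴/(8D³N_a) = (78.7×10³)(4.2⁴)/(8·41.0³·14) = 3.1725 N/mm
W = mg = 0.44 × 9.81 = 4.3164 N
½kδ² − Wδ − Wh = 0 → δ = (W + √(W² + 2kWh))/k
δ = (4.3164 + √(18.631 + 9558.27))/3.1725 = (4.3164 + 97.862)/3.1725 = 32.207 mm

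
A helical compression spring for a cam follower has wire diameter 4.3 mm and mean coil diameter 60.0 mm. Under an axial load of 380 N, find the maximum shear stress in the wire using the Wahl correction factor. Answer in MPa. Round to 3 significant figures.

Spring index C = D/d = 60.0/4.3 = 13.9535
K_W = (4C−1)/(4C−4) + 0.615/C = 54.814/51.814 + 0.0441 = 1.1020
τ₀ = 8FD/(πd³) = 8·380·60.0/(π·4.3³) = 182400/249.78 = 730.25 MPa
τ_max = K·τ₀ = 1.1020 × 730.25 = 804.71 MPa

805 MPa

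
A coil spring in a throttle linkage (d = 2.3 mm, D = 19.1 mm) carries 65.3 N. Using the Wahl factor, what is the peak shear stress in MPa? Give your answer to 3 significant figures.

Spring index C = D/d = 19.1/2.3 = 8.3043
K_W = (4C−1)/(4C−4) + 0.615/C = 32.217/29.217 + 0.0741 = 1.1767
τ₀ = 8FD/(πd³) = 8·65.3·19.1/(π·2.3³) = 9977.84/38.224 = 261.04 MPa
τ_max = K·τ₀ = 1.1767 × 261.04 = 307.17 MPa

307 MPa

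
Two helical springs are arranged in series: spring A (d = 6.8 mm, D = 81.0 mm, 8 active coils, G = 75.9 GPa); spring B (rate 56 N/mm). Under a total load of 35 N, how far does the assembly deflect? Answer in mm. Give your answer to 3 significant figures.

7.96 mm

k_A = Gd⁴/(8D³N_a) = (75.9×10³)(6.8⁴)/(8·81.0³·8) = 4.7714 N/mm
Series: 1/k_eq = 1/4.7714 + 1/56 = 0.22744; k_eq = 4.3967 N/mm
δ = F/k_eq = 35/4.3967 = 7.9604 mm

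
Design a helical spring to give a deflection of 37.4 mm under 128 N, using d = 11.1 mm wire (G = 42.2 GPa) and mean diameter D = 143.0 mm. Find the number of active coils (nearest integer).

8

Required rate k = F/δ = 128/37.4 = 3.4225 N/mm
N_a = Gd⁴/(8D³k) = (42.2×10³ × 11.1⁴)/(8 × 143.0³ × 3.4225)
    = 6.40626e+08 / 8.00638e+07 = 8.001 → 8 coils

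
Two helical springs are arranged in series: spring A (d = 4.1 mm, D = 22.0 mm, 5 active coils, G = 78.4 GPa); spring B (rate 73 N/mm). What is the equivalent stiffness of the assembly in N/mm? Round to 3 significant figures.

30.4 N/mm

k_A = Gd⁴/(8D³N_a) = (78.4×10³)(4.1⁴)/(8·22.0³·5) = 52.014 N/mm
Series: 1/k_eq = 1/52.014 + 1/73 = 0.032924; k_eq = 30.373 N/mm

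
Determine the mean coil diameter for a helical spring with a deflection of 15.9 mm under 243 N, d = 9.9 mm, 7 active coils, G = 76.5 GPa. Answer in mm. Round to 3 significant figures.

Required rate k = F/δ = 243/15.9 = 15.283 N/mm
D = (Gd⁴/(8N_a·k))^(1/3) = (76.5×10³·9.9⁴/(8·7·15.283))^(1/3)
  = (858628)^(1/3) = 95.0463 mm

95.0 mm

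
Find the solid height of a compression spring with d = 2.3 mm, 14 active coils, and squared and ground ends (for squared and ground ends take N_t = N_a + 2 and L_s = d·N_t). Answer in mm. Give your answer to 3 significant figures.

squared and ground ends: N_t = N_a + 2 = 14 + 2 = 16
L_s = d·N_t = 2.3 × 16 = 36.8 mm

36.8 mm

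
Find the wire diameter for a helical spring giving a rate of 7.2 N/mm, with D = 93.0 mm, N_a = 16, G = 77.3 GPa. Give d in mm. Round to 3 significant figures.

9.90 mm

d = (8D³N_a·k / G)^(1/4) = (8·93.0³·16·7.2 / (77.3×10³))^0.25
  = (9589.9)^0.25 = 9.8958 mm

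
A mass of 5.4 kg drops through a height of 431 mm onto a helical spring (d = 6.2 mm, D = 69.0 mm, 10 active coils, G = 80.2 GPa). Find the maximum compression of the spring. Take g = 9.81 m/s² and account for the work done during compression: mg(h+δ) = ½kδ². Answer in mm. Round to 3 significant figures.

113 mm

k = Gd⁴/(8D³N_a) = (80.2×10³)(6.2⁴)/(8·69.0³·10) = 4.5092 N/mm
W = mg = 5.4 × 9.81 = 52.974 N
½kδ² − Wδ − Wh = 0 → δ = (W + √(W² + 2kWh))/k
δ = (52.974 + √(2806.2 + 205908))/4.5092 = (52.974 + 456.85)/4.5092 = 113.06 mm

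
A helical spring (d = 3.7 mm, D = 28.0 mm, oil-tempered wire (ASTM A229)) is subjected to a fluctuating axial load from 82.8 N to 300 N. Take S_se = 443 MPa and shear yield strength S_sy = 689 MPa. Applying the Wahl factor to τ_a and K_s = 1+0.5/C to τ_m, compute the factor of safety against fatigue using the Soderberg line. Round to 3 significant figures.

C = D/d = 28.0/3.7 = 7.5676; K_W = (4C−1)/(4C−4)+0.615/C = 1.1955; K_s = 1+0.5/C = 1.0661
F_a = (F_max−F_min)/2 = 108.6 N; F_m = (F_max+F_min)/2 = 191.4 N
τ_a = K_W·8F_aD/(πd³) = 1.1955 × 152.87 = 182.75 MPa
τ_m = K_s·8F_mD/(πd³) = 1.0661 × 269.42 = 287.22 MPa
Soderberg: 1/n_f = τ_a/S_se + τ_m/S_sy = 182.75/443 + 287.22/689 = 0.41253 + 0.41687 = 0.8294
n_f = 1/0.8294 = 1.206

1.21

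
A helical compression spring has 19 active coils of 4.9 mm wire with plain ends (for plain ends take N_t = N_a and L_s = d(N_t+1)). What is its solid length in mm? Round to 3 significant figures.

98.0 mm

plain ends: N_t = N_a = 19
L_s = d·(N_t+1) = 4.9 × 20 = 98 mm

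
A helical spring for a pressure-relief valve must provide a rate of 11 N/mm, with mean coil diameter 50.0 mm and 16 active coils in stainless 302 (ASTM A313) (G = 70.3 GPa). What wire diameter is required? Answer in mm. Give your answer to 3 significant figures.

d = (8D³N_a·k / G)^(1/4) = (8·50.0³·16·11 / (70.3×10³))^0.25
  = (2503.6)^0.25 = 7.0736 mm

7.07 mm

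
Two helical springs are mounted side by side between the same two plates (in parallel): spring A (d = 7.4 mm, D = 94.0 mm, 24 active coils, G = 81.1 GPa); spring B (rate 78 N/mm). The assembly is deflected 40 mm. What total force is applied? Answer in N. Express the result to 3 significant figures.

3180 N

k_A = Gd⁴/(8D³N_a) = (81.1×10³)(7.4⁴)/(8·94.0³·24) = 1.525 N/mm
Parallel: k_eq = 1.525 + 78 = 79.525 N/mm
F = k_eq·δ = 79.525·40 = 3181 N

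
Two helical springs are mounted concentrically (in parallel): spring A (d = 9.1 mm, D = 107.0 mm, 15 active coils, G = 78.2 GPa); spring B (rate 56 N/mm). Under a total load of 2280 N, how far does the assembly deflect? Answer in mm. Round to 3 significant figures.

k_A = Gd⁴/(8D³N_a) = (78.2×10³)(9.1⁴)/(8·107.0³·15) = 3.6479 N/mm
Parallel: k_eq = 3.6479 + 56 = 59.648 N/mm
δ = F/k_eq = 2280/59.648 = 38.224 mm

38.2 mm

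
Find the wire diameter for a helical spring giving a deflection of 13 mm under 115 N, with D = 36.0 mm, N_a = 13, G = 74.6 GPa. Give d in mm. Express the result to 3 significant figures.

Required rate k = F/δ = 115/13 = 8.8462 N/mm
d = (8D³N_a·k / G)^(1/4) = (8·36.0³·13·8.8462 / (74.6×10³))^0.25
  = (575.38)^0.25 = 4.8977 mm

4.90 mm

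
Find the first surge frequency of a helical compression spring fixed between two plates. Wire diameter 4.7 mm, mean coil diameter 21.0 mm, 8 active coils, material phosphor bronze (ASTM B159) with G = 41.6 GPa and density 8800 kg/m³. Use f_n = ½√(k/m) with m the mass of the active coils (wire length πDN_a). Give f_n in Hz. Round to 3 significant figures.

k = Gd⁴/(8D³N_a) = (41.6×10³)(4.7⁴)/(8·21.0³·8) = 34.249 N/mm = 34249 N/m
Wire length L = πDN_a = π·21.0·8 = 527.79 mm
m = ρ·(πd²/4)·L = 8800 × 17.349×10⁻⁶ m² × 0.52779 m = 0.08058 kg
f_n = ½√(k/m) = 0.5·√(34249/0.08058) = 0.5·√(4.2503e+05) = 325.97 Hz

326 Hz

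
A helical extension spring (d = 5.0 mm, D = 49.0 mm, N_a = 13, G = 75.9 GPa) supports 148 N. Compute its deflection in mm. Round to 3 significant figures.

38.2 mm

k = Gd⁴/(8D³N_a) = (75.9×10³)(5.0⁴)/(8·49.0³·13) = 3.877 N/mm
δ = F/k = 148 / 3.877 = 38.173 mm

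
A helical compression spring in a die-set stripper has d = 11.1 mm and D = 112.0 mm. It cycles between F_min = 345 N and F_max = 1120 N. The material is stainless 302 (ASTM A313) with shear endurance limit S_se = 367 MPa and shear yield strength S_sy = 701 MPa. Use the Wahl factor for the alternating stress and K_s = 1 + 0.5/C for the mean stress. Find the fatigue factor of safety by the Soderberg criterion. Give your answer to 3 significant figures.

C = D/d = 112.0/11.1 = 10.0901; K_W = (4C−1)/(4C−4)+0.615/C = 1.1435; K_s = 1+0.5/C = 1.0496
F_a = (F_max−F_min)/2 = 387.5 N; F_m = (F_max+F_min)/2 = 732.5 N
τ_a = K_W·8F_aD/(πd³) = 1.1435 × 80.809 = 92.402 MPa
τ_m = K_s·8F_mD/(πd³) = 1.0496 × 152.76 = 160.33 MPa
Soderberg: 1/n_f = τ_a/S_se + τ_m/S_sy = 92.402/367 + 160.33/701 = 0.25178 + 0.22871 = 0.48049
n_f = 1/0.48049 = 2.081

2.08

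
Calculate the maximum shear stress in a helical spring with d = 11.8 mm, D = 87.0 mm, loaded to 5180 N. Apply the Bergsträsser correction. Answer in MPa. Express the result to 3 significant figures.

830 MPa

Spring index C = D/d = 87.0/11.8 = 7.3729
K_B = (4C+2)/(4C−3) = 31.492/26.492 = 1.1887
τ₀ = 8FD/(πd³) = 8·5180·87.0/(π·11.8³) = 3.60528e+06/5161.7 = 698.46 MPa
τ_max = K·τ₀ = 1.1887 × 698.46 = 830.29 MPa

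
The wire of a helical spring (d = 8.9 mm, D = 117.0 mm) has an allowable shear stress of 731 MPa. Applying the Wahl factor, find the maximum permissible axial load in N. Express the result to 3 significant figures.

C = D/d = 117.0/8.9 = 13.1461
K_W = (4C−1)/(4C−4) + 0.615/C = 51.584/48.584 + 0.0468 = 1.1085
τ_max = K·8FD/(πd³) → F_max = τ_allow·πd³/(8DK)
F_max = 731·π·8.9³/(8·117.0·1.1085) = 1.619e+06/1037.6 = 1560.3 N

1560 N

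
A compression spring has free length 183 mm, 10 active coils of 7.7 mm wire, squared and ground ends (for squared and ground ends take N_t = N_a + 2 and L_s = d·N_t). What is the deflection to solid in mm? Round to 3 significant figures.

N_t = 12; L_s = 7.7·12 = 92.4 mm
δ_solid = L₀ − L_s = 183 − 92.4 = 90.6 mm

90.6 mm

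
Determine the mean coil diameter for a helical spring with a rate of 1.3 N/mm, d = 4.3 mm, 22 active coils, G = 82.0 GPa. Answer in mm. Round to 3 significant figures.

49.7 mm

D = (Gd⁴/(8N_a·k))^(1/3) = (82.0×10³·4.3⁴/(8·22·1.3))^(1/3)
  = (122527)^(1/3) = 49.6681 mm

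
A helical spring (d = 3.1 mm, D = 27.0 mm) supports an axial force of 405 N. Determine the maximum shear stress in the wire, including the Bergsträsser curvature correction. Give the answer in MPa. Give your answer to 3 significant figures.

Spring index C = D/d = 27.0/3.1 = 8.7097
K_B = (4C+2)/(4C−3) = 36.839/31.839 = 1.1570
τ₀ = 8FD/(πd³) = 8·405·27.0/(π·3.1³) = 87480/93.591 = 934.7 MPa
τ_max = K·τ₀ = 1.1570 × 934.7 = 1081.5 MPa

1080 MPa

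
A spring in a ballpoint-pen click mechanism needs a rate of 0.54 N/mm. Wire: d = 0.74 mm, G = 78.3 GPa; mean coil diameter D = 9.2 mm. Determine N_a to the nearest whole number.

7

N_a = Gd⁴/(8D³k) = (78.3×10³ × 0.74⁴)/(8 × 9.2³ × 0.54)
    = 23479.5 / 3363.93 = 6.98 → 7 coils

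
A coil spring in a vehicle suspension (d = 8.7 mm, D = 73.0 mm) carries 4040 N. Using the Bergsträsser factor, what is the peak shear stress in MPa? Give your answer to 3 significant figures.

1330 MPa

Spring index C = D/d = 73.0/8.7 = 8.3908
K_B = (4C+2)/(4C−3) = 35.563/30.563 = 1.1636
τ₀ = 8FD/(πd³) = 8·4040·73.0/(π·8.7³) = 2.35936e+06/2068.7 = 1140.5 MPa
τ_max = K·τ₀ = 1.1636 × 1140.5 = 1327.1 MPa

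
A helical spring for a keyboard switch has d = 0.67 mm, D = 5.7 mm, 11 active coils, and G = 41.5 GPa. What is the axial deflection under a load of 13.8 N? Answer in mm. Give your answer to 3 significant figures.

26.9 mm

k = Gd⁴/(8D³N_a) = (41.5×10³)(0.67⁴)/(8·5.7³·11) = 0.51314 N/mm
δ = F/k = 13.8 / 0.51314 = 26.893 mm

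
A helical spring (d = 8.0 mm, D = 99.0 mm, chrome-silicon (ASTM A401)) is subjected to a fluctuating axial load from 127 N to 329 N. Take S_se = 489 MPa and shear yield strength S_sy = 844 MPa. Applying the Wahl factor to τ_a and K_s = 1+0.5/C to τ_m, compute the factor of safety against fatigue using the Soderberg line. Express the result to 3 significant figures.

3.97

C = D/d = 99.0/8.0 = 12.3750; K_W = (4C−1)/(4C−4)+0.615/C = 1.1156; K_s = 1+0.5/C = 1.0404
F_a = (F_max−F_min)/2 = 101 N; F_m = (F_max+F_min)/2 = 228 N
τ_a = K_W·8F_aD/(πd³) = 1.1156 × 49.731 = 55.481 MPa
τ_m = K_s·8F_mD/(πd³) = 1.0404 × 112.26 = 116.8 MPa
Soderberg: 1/n_f = τ_a/S_se + τ_m/S_sy = 55.481/489 + 116.8/844 = 0.11346 + 0.13839 = 0.25185
n_f = 1/0.25185 = 3.971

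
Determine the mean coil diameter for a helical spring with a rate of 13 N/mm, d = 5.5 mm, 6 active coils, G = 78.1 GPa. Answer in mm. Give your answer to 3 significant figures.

48.6 mm

D = (Gd⁴/(8N_a·k))^(1/3) = (78.1×10³·5.5⁴/(8·6·13))^(1/3)
  = (114529)^(1/3) = 48.5630 mm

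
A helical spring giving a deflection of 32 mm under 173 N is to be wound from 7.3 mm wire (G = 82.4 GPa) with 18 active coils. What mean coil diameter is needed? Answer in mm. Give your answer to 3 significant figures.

Required rate k = F/δ = 173/32 = 5.4062 N/mm
D = (Gd⁴/(8N_a·k))^(1/3) = (82.4×10³·7.3⁴/(8·18·5.4062))^(1/3)
  = (300580)^(1/3) = 66.9864 mm

67.0 mm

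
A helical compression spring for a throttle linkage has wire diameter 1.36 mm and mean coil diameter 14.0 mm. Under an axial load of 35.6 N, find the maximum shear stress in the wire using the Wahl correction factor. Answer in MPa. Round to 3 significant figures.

575 MPa

Spring index C = D/d = 14.0/1.36 = 10.2941
K_W = (4C−1)/(4C−4) + 0.615/C = 40.176/37.176 + 0.0597 = 1.1404
τ₀ = 8FD/(πd³) = 8·35.6·14.0/(π·1.36³) = 3987.2/7.9025 = 504.55 MPa
τ_max = K·τ₀ = 1.1404 × 504.55 = 575.4 MPa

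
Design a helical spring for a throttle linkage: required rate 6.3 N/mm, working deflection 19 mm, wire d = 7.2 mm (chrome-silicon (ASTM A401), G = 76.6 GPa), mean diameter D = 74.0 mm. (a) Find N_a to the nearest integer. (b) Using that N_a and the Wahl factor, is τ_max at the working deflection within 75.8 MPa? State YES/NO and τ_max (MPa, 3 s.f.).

N_a = Gd⁴/(8D³k) = (76.6×10³)(7.2⁴)/(8·74.0³·6.3) = 10.08 → N_a = 10
Actual rate k = Gd⁴/(8D³·10) = 6.35 N/mm
Working load F = kδ = 6.35·19 = 120.65 N
C = 74.0/7.2 = 10.2778; K_W = (4C−1)/(4C−4)+0.615/C = 1.1407
τ_max = K_W·8FD/(πd³) = 1.1407·60.912 = 69.481 MPa
τ_max ≤ 75.8 MPa → acceptable

(a) 10 coils; (b) YES, τ_max = 69.5 MPa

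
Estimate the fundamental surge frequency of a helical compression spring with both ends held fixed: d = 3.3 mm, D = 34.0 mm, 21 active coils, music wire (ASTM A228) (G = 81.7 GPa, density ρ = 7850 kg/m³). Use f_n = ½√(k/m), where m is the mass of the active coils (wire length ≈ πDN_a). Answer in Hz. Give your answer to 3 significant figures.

49.4 Hz

k = Gd⁴/(8D³N_a) = (81.7×10³)(3.3⁴)/(8·34.0³·21) = 1.4673 N/mm = 1467.3 N/m
Wire length L = πDN_a = π·34.0·21 = 2243.1 mm
m = ρ·(πd²/4)·L = 7850 × 8.553×10⁻⁶ m² × 2.2431 m = 0.1506 kg
f_n = ½√(k/m) = 0.5·√(1467.3/0.1506) = 0.5·√(9743.1) = 49.354 Hz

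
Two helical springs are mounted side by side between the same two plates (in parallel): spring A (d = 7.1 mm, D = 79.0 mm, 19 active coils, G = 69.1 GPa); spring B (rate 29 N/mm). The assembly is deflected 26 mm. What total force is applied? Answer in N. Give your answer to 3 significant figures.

815 N

k_A = Gd⁴/(8D³N_a) = (69.1×10³)(7.1⁴)/(8·79.0³·19) = 2.3431 N/mm
Parallel: k_eq = 2.3431 + 29 = 31.343 N/mm
F = k_eq·δ = 31.343·26 = 814.92 N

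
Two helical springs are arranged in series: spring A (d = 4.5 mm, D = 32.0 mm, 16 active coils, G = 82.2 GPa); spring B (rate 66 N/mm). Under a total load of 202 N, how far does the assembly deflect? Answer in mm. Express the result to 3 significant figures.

28.2 mm

k_A = Gd⁴/(8D³N_a) = (82.2×10³)(4.5⁴)/(8·32.0³·16) = 8.0364 N/mm
Series: 1/k_eq = 1/8.0364 + 1/66 = 0.13959; k_eq = 7.1641 N/mm
δ = F/k_eq = 202/7.1641 = 28.196 mm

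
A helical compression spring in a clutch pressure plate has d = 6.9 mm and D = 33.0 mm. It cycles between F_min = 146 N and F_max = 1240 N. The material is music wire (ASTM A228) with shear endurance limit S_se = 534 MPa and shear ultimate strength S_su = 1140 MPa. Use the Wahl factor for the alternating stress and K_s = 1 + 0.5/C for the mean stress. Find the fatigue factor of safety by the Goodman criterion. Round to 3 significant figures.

C = D/d = 33.0/6.9 = 4.7826; K_W = (4C−1)/(4C−4)+0.615/C = 1.3269; K_s = 1+0.5/C = 1.1045
F_a = (F_max−F_min)/2 = 547 N; F_m = (F_max+F_min)/2 = 693 N
τ_a = K_W·8F_aD/(πd³) = 1.3269 × 139.92 = 185.66 MPa
τ_m = K_s·8F_mD/(πd³) = 1.1045 × 177.27 = 195.8 MPa
Goodman: 1/n_f = τ_a/S_se + τ_m/S_su = 185.66/534 + 195.8/1140 = 0.34768 + 0.17176 = 0.51944
n_f = 1/0.51944 = 1.925

1.93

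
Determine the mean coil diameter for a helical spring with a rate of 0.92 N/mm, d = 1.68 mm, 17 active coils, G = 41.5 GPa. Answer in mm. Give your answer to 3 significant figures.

D = (Gd⁴/(8N_a·k))^(1/3) = (41.5×10³·1.68⁴/(8·17·0.92))^(1/3)
  = (2642.16)^(1/3) = 13.8246 mm

13.8 mm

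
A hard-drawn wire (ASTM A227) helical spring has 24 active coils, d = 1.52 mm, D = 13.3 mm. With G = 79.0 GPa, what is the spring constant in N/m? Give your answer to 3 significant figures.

k = Gd⁴/(8D³N_a) = (79.0×10³ × 1.52⁴) / (8 × 13.3³ × 24)
  = 421698 / 451706 = 0.93357 N/mm = 933.57 N/m

934 N/m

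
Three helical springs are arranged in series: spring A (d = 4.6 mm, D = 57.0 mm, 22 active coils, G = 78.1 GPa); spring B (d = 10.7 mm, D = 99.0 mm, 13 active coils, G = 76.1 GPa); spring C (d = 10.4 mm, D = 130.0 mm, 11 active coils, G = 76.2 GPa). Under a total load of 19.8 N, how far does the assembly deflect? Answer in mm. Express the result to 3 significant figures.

k_A = Gd⁴/(8D³N_a) = (78.1×10³)(4.6⁴)/(8·57.0³·22) = 1.0729 N/mm
k_B = Gd⁴/(8D³N_a) = (76.1×10³)(10.7⁴)/(8·99.0³·13) = 9.8851 N/mm
k_C = Gd⁴/(8D³N_a) = (76.2×10³)(10.4⁴)/(8·130.0³·11) = 4.6108 N/mm
Series: 1/k_eq = 1/1.0729 + 1/9.8851 + 1/4.6108 = 1.2501; k_eq = 0.79992 N/mm
δ = F/k_eq = 19.8/0.79992 = 24.753 mm

24.8 mm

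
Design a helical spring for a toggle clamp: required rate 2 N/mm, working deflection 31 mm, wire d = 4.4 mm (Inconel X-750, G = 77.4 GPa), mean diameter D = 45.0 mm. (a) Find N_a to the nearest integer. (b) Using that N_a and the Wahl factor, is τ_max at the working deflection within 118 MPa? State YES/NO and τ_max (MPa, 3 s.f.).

N_a = Gd⁴/(8D³k) = (77.4×10³)(4.4⁴)/(8·45.0³·2) = 19.9 → N_a = 20
Actual rate k = Gd⁴/(8D³·20) = 1.9897 N/mm
Working load F = kδ = 1.9897·31 = 61.682 N
C = 45.0/4.4 = 10.2273; K_W = (4C−1)/(4C−4)+0.615/C = 1.1414
τ_max = K_W·8FD/(πd³) = 1.1414·82.976 = 94.71 MPa
τ_max ≤ 118 MPa → acceptable

(a) 20 coils; (b) YES, τ_max = 94.7 MPa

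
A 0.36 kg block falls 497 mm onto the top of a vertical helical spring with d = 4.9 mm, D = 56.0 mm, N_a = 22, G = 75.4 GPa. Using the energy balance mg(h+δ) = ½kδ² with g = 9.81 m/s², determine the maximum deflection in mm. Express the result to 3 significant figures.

52.5 mm

k = Gd⁴/(8D³N_a) = (75.4×10³)(4.9⁴)/(8·56.0³·22) = 1.4063 N/mm
W = mg = 0.36 × 9.81 = 3.5316 N
½kδ² − Wδ − Wh = 0 → δ = (W + √(W² + 2kWh))/k
δ = (3.5316 + √(12.472 + 4936.7))/1.4063 = (3.5316 + 70.35)/1.4063 = 52.536 mm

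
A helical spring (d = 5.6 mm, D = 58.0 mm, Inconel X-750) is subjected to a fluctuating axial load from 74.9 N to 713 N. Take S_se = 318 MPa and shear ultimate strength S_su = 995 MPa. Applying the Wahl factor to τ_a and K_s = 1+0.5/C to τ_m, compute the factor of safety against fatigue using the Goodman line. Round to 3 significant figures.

0.763

C = D/d = 58.0/5.6 = 10.3571; K_W = (4C−1)/(4C−4)+0.615/C = 1.1395; K_s = 1+0.5/C = 1.0483
F_a = (F_max−F_min)/2 = 319.05 N; F_m = (F_max+F_min)/2 = 393.95 N
τ_a = K_W·8F_aD/(πd³) = 1.1395 × 268.33 = 305.77 MPa
τ_m = K_s·8F_mD/(πd³) = 1.0483 × 331.32 = 347.31 MPa
Goodman: 1/n_f = τ_a/S_se + τ_m/S_su = 305.77/318 + 347.31/995 = 0.96153 + 0.34906 = 1.3106
n_f = 1/1.3106 = 0.763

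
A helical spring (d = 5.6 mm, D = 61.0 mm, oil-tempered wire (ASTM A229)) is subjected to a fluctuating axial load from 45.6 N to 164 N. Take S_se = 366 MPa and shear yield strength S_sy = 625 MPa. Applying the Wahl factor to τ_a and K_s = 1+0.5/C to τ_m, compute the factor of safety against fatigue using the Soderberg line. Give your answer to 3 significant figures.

C = D/d = 61.0/5.6 = 10.8929; K_W = (4C−1)/(4C−4)+0.615/C = 1.1323; K_s = 1+0.5/C = 1.0459
F_a = (F_max−F_min)/2 = 59.2 N; F_m = (F_max+F_min)/2 = 104.8 N
τ_a = K_W·8F_aD/(πd³) = 1.1323 × 52.363 = 59.29 MPa
τ_m = K_s·8F_mD/(πd³) = 1.0459 × 92.697 = 96.952 MPa
Soderberg: 1/n_f = τ_a/S_se + τ_m/S_sy = 59.29/366 + 96.952/625 = 0.16199 + 0.15512 = 0.31712
n_f = 1/0.31712 = 3.153

3.15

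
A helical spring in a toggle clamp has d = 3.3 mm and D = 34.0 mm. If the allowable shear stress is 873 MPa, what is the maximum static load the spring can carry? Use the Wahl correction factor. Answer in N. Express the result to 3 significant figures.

C = D/d = 34.0/3.3 = 10.3030
K_W = (4C−1)/(4C−4) + 0.615/C = 40.212/37.212 + 0.0597 = 1.1403
τ_max = K·8FD/(πd³) → F_max = τ_allow·πd³/(8DK)
F_max = 873·π·3.3³/(8·34.0·1.1403) = 98561/310.16 = 317.77 N

318 N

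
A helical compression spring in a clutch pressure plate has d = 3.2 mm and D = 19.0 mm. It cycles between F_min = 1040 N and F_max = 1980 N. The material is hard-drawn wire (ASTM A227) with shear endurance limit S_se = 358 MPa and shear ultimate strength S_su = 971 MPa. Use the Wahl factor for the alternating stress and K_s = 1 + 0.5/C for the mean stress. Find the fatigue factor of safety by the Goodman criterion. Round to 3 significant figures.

C = D/d = 19.0/3.2 = 5.9375; K_W = (4C−1)/(4C−4)+0.615/C = 1.2555; K_s = 1+0.5/C = 1.0842
F_a = (F_max−F_min)/2 = 470 N; F_m = (F_max+F_min)/2 = 1510 N
τ_a = K_W·8F_aD/(πd³) = 1.2555 × 693.97 = 871.27 MPa
τ_m = K_s·8F_mD/(πd³) = 1.0842 × 2229.6 = 2417.3 MPa
Goodman: 1/n_f = τ_a/S_se + τ_m/S_su = 871.27/358 + 2417.3/971 = 2.43370 + 2.48952 = 4.9232
n_f = 1/4.9232 = 0.2031

0.203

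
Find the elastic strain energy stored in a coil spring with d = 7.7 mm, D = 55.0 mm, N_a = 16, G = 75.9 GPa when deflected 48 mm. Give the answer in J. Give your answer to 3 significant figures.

14.4 J

k = Gd⁴/(8D³N_a) = (75.9×10³)(7.7⁴)/(8·55.0³·16) = 12.529 N/mm
U = ½kδ² = 0.5 × 12.529 × 48² = 14433 N·mm = 14.433 J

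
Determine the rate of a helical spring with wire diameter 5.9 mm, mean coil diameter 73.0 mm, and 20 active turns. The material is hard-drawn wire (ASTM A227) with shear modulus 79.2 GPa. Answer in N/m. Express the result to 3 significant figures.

k = Gd⁴/(8D³N_a) = (79.2×10³ × 5.9⁴) / (8 × 73.0³ × 20)
  = 9.59695e+07 / 6.22427e+07 = 1.5419 N/mm = 1541.9 N/m

1540 N/m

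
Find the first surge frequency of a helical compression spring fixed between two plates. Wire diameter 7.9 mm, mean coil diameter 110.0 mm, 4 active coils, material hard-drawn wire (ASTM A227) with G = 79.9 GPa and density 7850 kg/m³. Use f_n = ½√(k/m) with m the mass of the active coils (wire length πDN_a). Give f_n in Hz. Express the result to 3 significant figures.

58.6 Hz

k = Gd⁴/(8D³N_a) = (79.9×10³)(7.9⁴)/(8·110.0³·4) = 7.3068 N/mm = 7306.8 N/m
Wire length L = πDN_a = π·110.0·4 = 1382.3 mm
m = ρ·(πd²/4)·L = 7850 × 49.017×10⁻⁶ m² × 1.3823 m = 0.53188 kg
f_n = ½√(k/m) = 0.5·√(7306.8/0.53188) = 0.5·√(13738) = 58.604 Hz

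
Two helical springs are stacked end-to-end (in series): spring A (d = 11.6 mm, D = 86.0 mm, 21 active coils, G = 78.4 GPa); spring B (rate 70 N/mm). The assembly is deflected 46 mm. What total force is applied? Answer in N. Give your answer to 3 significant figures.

k_A = Gd⁴/(8D³N_a) = (78.4×10³)(11.6⁴)/(8·86.0³·21) = 13.284 N/mm
Series: 1/k_eq = 1/13.284 + 1/70 = 0.089562; k_eq = 11.165 N/mm
F = k_eq·δ = 11.165·46 = 513.61 N

514 N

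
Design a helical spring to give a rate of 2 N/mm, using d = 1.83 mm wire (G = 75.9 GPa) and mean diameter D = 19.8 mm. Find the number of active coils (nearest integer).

N_a = Gd⁴/(8D³k) = (75.9×10³ × 1.83⁴)/(8 × 19.8³ × 2)
    = 851228 / 124198 = 6.854 → 7 coils

7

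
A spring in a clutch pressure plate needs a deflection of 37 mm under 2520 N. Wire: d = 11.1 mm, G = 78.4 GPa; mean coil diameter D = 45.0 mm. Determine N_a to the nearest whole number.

24

Required rate k = F/δ = 2520/37 = 68.108 N/mm
N_a = Gd⁴/(8D³k) = (78.4×10³ × 11.1⁴)/(8 × 45.0³ × 68.108)
    = 1.19017e+09 / 4.96508e+07 = 23.97 → 24 coils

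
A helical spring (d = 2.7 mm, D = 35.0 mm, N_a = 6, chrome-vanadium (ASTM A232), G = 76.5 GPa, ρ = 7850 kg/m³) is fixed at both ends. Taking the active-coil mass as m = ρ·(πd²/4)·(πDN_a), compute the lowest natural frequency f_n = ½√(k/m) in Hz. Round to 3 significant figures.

129 Hz

k = Gd⁴/(8D³N_a) = (76.5×10³)(2.7⁴)/(8·35.0³·6) = 1.9755 N/mm = 1975.5 N/m
Wire length L = πDN_a = π·35.0·6 = 659.73 mm
m = ρ·(πd²/4)·L = 7850 × 5.7256×10⁻⁶ m² × 0.65973 m = 0.029652 kg
f_n = ½√(k/m) = 0.5·√(1975.5/0.029652) = 0.5·√(66622) = 129.06 Hz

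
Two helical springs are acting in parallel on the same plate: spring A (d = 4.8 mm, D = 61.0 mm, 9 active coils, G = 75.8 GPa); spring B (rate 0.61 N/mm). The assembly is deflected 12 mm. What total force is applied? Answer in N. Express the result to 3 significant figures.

36.9 N

k_A = Gd⁴/(8D³N_a) = (75.8×10³)(4.8⁴)/(8·61.0³·9) = 2.4621 N/mm
Parallel: k_eq = 2.4621 + 0.61 = 3.0721 N/mm
F = k_eq·δ = 3.0721·12 = 36.866 N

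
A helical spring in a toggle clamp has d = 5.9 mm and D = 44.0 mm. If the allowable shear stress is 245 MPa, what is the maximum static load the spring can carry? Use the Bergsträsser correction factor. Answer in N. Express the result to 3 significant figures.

379 N

C = D/d = 44.0/5.9 = 7.4576
K_B = (4C+2)/(4C−3) = 31.831/26.831 = 1.1864
τ_max = K·8FD/(πd³) → F_max = τ_allow·πd³/(8DK)
F_max = 245·π·5.9³/(8·44.0·1.1864) = 1.5808e+05/417.6 = 378.54 N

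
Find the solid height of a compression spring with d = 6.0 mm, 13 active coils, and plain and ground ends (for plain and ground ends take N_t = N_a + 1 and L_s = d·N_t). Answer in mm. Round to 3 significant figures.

84.0 mm

plain and ground ends: N_t = N_a + 1 = 13 + 1 = 14
L_s = d·N_t = 6.0 × 14 = 84 mm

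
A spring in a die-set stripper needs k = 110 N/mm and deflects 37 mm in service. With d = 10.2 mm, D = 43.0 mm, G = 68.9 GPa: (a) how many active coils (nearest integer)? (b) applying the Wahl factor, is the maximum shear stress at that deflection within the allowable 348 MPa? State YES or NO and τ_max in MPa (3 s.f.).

(a) 11 coils; (b) NO, τ_max = 561 MPa

N_a = Gd⁴/(8D³k) = (68.9×10³)(10.2⁴)/(8·43.0³·110) = 10.66 → N_a = 11
Actual rate k = Gd⁴/(8D³·11) = 106.59 N/mm
Working load F = kδ = 106.59·37 = 3944 N
C = 43.0/10.2 = 4.2157; K_W = (4C−1)/(4C−4)+0.615/C = 1.3791
τ_max = K_W·8FD/(πd³) = 1.3791·406.95 = 561.23 MPa
τ_max > 348 MPa → exceeds allowable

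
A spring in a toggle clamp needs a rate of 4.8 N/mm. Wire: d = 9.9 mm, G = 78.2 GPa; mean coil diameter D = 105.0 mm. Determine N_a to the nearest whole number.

N_a = Gd⁴/(8D³k) = (78.2×10³ × 9.9⁴)/(8 × 105.0³ × 4.8)
    = 7.51186e+08 / 4.44528e+07 = 16.9 → 17 coils

17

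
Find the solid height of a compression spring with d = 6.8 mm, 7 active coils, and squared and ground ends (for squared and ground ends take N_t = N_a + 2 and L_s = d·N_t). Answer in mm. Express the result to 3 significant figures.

squared and ground ends: N_t = N_a + 2 = 7 + 2 = 9
L_s = d·N_t = 6.8 × 9 = 61.2 mm

61.2 mm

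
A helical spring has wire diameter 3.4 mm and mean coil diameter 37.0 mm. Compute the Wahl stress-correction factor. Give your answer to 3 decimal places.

1.132

C = D/d = 37.0/3.4 = 10.8824
K_W = (4C−1)/(4C−4) + 0.615/C = 42.529/39.529 + 0.0565 = 1.1324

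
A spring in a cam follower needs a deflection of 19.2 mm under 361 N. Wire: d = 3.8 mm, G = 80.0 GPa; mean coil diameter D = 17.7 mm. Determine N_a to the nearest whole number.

Required rate k = F/δ = 361/19.2 = 18.802 N/mm
N_a = Gd⁴/(8D³k) = (80.0×10³ × 3.8⁴)/(8 × 17.7³ × 18.802)
    = 1.66811e+07 / 834095 = 20 → 20 coils

20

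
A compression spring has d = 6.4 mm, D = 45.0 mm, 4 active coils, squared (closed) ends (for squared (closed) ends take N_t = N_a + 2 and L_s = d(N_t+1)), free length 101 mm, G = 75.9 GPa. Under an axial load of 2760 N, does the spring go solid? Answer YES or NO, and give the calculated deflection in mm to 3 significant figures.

k = Gd⁴/(8D³N_a) = (75.9×10³)(6.4⁴)/(8·45.0³·4) = 43.669 N/mm
N_t = 6; L_s = 6.4·7 = 44.8 mm; δ_solid = L₀ − L_s = 101 − 44.8 = 56.2 mm
δ = F/k = 2760/43.669 = 63.203 mm
δ ≥ δ_solid → spring goes solid

YES, δ = 63.2 mm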